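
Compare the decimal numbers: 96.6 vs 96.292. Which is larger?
96.6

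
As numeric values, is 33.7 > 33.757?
False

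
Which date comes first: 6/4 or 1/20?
1/20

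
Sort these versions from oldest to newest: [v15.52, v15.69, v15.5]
[v15.5, v15.52, v15.69]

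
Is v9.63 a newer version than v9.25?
Yes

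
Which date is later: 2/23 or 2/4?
2/23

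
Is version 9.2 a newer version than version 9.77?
No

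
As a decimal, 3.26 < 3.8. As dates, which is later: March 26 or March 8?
March 26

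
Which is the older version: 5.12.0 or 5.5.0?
5.5.0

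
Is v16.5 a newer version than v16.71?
No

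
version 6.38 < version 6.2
False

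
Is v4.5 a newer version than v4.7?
No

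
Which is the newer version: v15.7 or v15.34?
v15.34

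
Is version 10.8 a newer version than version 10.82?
No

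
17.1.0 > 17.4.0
False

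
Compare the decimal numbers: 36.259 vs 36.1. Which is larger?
36.259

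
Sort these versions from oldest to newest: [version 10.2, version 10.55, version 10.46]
[version 10.2, version 10.46, version 10.55]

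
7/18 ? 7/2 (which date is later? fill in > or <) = >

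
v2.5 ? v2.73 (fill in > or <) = <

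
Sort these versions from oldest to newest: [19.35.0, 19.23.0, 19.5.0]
[19.5.0, 19.23.0, 19.35.0]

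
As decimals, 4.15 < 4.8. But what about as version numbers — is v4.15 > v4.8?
True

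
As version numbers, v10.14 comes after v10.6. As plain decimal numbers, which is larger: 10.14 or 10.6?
10.6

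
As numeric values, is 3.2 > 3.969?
False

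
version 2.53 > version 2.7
True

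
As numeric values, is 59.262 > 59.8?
False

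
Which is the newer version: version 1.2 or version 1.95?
version 1.95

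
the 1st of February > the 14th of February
False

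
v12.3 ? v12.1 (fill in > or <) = >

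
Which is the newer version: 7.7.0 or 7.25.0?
7.25.0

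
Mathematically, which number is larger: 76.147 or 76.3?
76.3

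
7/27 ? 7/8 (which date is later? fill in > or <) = >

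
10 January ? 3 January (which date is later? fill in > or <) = >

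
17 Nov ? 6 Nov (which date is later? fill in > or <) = >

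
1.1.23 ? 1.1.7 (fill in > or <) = >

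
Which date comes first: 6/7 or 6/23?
6/7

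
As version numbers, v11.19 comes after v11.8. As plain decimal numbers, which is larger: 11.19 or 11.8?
11.8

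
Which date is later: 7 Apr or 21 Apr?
21 Apr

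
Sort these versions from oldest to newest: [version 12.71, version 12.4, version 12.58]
[version 12.4, version 12.58, version 12.71]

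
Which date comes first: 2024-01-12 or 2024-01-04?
2024-01-04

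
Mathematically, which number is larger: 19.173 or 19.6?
19.6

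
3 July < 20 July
True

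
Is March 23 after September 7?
No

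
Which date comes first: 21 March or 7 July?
21 March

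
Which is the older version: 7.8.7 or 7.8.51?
7.8.7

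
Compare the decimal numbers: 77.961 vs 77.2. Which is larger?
77.961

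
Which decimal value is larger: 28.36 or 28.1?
28.36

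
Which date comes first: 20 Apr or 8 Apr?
8 Apr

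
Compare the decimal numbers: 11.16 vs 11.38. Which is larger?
11.38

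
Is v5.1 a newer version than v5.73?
No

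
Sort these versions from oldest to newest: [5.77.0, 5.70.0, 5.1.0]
[5.1.0, 5.70.0, 5.77.0]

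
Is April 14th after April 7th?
Yes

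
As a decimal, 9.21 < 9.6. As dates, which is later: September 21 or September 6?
September 21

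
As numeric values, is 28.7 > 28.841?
False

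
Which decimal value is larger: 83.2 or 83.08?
83.2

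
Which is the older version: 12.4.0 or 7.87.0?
7.87.0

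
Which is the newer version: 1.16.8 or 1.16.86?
1.16.86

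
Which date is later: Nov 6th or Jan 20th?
Nov 6th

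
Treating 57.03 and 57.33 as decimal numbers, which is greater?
57.33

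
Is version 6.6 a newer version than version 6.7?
No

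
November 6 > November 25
False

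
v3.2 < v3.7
True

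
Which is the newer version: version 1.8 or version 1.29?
version 1.29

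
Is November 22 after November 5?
Yes. Day 22 comes after day 5 in November — this is a date comparison, not a decimal one (the decimal 11.22 would be smaller than 11.5).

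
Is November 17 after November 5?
Yes. Day 17 comes after day 5 in November — this is a date comparison, not a decimal one (the decimal 11.17 would be smaller than 11.5).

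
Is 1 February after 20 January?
Yes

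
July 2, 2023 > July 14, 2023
False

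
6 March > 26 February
True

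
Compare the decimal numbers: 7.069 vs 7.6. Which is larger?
7.6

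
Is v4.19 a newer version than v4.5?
Yes. Version numbers are compared segment by segment as integers, not as decimals: minor version 19 > 5, so v4.19 > v4.5 (even though the decimal 4.19 < 4.5).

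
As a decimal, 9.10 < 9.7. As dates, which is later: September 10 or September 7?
September 10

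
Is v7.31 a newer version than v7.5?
Yes. Version numbers are compared segment by segment as integers, not as decimals: minor version 31 > 5, so v7.31 > v7.5 (even though the decimal 7.31 < 7.5).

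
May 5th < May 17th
True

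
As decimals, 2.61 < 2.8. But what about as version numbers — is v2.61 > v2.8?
True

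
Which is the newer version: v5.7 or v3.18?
v5.7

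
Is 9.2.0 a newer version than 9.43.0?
No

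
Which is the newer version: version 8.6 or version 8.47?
version 8.47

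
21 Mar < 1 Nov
True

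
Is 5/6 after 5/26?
No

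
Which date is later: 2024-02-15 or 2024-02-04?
2024-02-15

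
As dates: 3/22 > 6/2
False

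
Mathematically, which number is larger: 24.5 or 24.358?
24.5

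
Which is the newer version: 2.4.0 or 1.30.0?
2.4.0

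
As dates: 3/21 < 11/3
True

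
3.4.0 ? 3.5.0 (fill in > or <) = <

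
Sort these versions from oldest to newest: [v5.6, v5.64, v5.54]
[v5.6, v5.54, v5.64]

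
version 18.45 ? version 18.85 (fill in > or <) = <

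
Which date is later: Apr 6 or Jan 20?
Apr 6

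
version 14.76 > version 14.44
True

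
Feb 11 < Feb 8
False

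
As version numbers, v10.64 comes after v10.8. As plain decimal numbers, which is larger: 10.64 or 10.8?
10.8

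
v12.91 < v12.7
False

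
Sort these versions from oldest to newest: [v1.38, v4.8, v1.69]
[v1.38, v1.69, v4.8]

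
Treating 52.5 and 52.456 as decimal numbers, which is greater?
52.5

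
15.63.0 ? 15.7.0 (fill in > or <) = >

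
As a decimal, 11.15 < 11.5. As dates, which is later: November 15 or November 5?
November 15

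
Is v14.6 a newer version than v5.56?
Yes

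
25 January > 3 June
False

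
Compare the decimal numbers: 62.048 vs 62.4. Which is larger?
62.4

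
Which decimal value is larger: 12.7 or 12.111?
12.7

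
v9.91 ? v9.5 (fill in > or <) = >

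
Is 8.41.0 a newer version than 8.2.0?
Yes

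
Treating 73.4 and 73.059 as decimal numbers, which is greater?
73.4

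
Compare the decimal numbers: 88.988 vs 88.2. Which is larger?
88.988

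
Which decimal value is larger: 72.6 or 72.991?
72.991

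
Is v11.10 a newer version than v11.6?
Yes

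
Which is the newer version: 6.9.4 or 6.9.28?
6.9.28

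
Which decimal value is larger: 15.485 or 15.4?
15.485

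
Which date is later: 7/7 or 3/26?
7/7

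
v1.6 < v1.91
True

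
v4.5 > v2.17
True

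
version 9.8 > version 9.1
True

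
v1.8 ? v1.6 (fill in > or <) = >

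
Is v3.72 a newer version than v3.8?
Yes. Version numbers are compared segment by segment as integers, not as decimals: minor version 72 > 8, so v3.72 > v3.8 (even though the decimal 3.72 < 3.8).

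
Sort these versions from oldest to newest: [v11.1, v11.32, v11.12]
[v11.1, v11.12, v11.32]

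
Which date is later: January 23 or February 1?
February 1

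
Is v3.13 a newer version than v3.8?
Yes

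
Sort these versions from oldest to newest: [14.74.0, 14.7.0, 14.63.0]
[14.7.0, 14.63.0, 14.74.0]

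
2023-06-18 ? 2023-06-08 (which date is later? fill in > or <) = >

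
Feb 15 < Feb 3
False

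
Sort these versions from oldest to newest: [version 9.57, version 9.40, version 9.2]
[version 9.2, version 9.40, version 9.57]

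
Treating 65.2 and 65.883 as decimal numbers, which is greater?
65.883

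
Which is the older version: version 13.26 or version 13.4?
version 13.4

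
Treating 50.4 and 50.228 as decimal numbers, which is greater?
50.4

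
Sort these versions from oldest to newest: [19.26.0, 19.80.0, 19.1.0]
[19.1.0, 19.26.0, 19.80.0]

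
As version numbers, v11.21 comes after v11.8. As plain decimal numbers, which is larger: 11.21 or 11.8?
11.8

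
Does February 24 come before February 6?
No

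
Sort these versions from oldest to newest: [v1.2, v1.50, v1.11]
[v1.2, v1.11, v1.50]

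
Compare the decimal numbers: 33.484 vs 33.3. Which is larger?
33.484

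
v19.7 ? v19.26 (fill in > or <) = <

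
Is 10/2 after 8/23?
Yes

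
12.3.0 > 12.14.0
False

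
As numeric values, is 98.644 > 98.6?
True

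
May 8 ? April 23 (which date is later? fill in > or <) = >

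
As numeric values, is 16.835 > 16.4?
True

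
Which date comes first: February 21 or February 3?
February 3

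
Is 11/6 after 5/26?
Yes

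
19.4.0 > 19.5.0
False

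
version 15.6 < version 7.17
False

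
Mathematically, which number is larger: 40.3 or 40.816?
40.816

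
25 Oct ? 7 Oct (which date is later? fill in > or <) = >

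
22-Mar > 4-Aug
False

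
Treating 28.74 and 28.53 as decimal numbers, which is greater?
28.74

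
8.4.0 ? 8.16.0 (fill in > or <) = <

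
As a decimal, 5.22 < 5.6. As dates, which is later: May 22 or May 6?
May 22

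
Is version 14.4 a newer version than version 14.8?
No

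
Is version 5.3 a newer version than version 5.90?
No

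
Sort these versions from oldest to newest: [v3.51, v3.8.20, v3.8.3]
[v3.8.3, v3.8.20, v3.51]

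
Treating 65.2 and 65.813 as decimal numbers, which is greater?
65.813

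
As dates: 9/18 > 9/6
True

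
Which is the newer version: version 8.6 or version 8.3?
version 8.6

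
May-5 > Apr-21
True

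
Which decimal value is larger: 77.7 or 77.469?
77.7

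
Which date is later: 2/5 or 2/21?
2/21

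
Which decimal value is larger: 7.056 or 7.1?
7.1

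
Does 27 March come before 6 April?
Yes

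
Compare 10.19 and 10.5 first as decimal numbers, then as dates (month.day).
As decimals: 10.19 < 10.5. As dates: 10/19 is later than 10/5 (day 19 > day 5).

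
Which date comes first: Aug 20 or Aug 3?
Aug 3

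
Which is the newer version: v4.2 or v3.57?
v4.2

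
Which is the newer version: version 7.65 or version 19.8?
version 19.8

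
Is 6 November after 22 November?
No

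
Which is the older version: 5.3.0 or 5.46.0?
5.3.0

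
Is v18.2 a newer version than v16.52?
Yes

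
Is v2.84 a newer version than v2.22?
Yes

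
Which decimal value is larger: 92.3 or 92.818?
92.818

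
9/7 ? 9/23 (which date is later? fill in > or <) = <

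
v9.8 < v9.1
False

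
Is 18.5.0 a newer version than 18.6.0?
No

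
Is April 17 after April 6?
Yes. Day 17 comes after day 6 in April — this is a date comparison, not a decimal one (the decimal 4.17 would be smaller than 4.6).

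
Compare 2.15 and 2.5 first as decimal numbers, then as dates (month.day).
As decimals: 2.15 < 2.5. As dates: 2/15 is later than 2/5 (day 15 > day 5).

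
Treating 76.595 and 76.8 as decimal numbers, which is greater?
76.8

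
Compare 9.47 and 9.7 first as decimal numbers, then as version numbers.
As decimals: 9.47 < 9.7. As versions: v9.47 > v9.7 (minor version 47 > 7).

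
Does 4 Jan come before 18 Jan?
Yes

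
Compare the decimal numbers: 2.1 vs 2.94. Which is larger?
2.94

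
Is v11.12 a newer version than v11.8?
Yes. Version numbers are compared segment by segment as integers, not as decimals: minor version 12 > 8, so v11.12 > v11.8 (even though the decimal 11.12 < 11.8).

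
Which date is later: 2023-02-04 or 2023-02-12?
2023-02-12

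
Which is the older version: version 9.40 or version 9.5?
version 9.5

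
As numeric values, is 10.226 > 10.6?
False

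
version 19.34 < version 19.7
False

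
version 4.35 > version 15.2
False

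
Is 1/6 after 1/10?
No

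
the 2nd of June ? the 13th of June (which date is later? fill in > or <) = <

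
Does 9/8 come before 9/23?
Yes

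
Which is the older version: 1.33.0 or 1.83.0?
1.33.0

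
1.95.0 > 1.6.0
True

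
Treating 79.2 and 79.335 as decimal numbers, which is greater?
79.335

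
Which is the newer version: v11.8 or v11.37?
v11.37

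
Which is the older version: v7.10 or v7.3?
v7.3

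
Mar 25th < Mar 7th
False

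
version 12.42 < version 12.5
False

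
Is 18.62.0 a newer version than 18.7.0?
Yes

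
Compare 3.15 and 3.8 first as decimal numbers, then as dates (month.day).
As decimals: 3.15 < 3.8. As dates: 3/15 is later than 3/8 (day 15 > day 8).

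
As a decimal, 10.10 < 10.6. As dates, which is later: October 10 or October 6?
October 10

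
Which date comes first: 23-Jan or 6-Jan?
6-Jan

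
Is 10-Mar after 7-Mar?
Yes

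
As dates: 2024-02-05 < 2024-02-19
True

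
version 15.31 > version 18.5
False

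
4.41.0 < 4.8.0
False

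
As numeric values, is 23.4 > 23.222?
True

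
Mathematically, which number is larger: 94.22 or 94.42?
94.42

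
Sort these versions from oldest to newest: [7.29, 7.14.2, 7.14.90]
[7.14.2, 7.14.90, 7.29]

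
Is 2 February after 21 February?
No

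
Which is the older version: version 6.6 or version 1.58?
version 1.58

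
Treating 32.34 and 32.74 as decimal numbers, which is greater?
32.74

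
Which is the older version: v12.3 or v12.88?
v12.3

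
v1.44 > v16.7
False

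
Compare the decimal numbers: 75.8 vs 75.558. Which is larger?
75.8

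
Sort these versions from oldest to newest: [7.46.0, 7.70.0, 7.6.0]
[7.6.0, 7.46.0, 7.70.0]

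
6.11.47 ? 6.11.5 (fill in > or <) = >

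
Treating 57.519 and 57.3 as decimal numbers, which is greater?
57.519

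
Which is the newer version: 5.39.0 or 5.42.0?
5.42.0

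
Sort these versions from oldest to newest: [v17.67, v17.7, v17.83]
[v17.7, v17.67, v17.83]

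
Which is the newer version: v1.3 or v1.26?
v1.26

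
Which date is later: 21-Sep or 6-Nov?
6-Nov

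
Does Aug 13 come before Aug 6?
No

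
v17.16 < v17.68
True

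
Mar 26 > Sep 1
False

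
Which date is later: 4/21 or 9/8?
9/8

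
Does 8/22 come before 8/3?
No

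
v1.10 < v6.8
True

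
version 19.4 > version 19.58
False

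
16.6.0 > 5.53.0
True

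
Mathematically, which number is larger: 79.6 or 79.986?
79.986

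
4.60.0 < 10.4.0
True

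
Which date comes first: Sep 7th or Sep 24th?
Sep 7th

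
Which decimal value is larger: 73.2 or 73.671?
73.671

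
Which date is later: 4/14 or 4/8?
4/14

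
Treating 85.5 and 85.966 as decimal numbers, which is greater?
85.966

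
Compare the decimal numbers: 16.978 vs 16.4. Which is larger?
16.978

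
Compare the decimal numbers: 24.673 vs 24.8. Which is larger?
24.8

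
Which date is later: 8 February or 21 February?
21 February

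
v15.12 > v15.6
True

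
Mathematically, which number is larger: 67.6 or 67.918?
67.918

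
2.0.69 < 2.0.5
False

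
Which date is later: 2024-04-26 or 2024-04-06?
2024-04-26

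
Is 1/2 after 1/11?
No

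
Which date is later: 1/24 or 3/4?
3/4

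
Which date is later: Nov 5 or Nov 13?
Nov 13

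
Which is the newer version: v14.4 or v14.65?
v14.65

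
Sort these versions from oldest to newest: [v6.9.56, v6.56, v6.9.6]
[v6.9.6, v6.9.56, v6.56]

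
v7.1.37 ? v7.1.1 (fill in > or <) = >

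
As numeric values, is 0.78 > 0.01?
True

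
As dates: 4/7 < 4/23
True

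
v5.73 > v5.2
True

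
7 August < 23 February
False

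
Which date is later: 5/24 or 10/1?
10/1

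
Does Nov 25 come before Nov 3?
No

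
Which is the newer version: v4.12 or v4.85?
v4.85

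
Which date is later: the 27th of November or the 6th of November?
the 27th of November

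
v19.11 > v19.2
True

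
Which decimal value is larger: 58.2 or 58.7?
58.7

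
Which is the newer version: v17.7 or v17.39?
v17.39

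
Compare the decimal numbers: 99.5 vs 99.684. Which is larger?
99.684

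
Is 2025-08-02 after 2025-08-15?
No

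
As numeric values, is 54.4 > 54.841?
False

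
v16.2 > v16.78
False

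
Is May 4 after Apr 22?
Yes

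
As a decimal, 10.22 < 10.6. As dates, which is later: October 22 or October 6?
October 22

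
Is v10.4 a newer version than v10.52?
No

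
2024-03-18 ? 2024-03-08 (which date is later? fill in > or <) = >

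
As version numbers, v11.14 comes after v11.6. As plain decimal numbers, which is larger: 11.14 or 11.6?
11.6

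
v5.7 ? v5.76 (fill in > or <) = <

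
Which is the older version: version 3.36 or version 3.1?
version 3.1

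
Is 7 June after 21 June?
No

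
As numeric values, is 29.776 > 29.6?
True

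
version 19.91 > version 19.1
True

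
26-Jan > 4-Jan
True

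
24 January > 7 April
False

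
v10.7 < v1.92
False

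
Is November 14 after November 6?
Yes. Day 14 comes after day 6 in November — this is a date comparison, not a decimal one (the decimal 11.14 would be smaller than 11.6).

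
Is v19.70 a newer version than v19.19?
Yes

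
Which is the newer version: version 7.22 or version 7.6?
version 7.22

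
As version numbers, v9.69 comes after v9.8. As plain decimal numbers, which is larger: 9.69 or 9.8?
9.8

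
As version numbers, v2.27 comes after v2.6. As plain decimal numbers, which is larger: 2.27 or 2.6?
2.6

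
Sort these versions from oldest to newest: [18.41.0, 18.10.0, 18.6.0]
[18.6.0, 18.10.0, 18.41.0]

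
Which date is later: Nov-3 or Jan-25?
Nov-3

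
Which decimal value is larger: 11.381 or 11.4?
11.4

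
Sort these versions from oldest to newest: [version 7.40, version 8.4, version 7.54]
[version 7.40, version 7.54, version 8.4]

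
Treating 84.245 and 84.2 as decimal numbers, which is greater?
84.245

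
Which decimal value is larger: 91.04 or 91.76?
91.76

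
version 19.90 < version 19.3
False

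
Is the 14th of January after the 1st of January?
Yes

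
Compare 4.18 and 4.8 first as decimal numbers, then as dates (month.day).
As decimals: 4.18 < 4.8. As dates: 4/18 is later than 4/8 (day 18 > day 8).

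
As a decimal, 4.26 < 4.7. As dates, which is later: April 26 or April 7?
April 26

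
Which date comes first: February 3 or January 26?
January 26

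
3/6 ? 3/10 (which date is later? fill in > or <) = <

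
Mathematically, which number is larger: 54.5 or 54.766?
54.766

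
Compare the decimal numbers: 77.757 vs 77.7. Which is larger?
77.757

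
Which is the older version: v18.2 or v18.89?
v18.2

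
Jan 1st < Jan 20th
True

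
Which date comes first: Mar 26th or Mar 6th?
Mar 6th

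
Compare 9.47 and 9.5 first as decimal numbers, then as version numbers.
As decimals: 9.47 < 9.5. As versions: v9.47 > v9.5 (minor version 47 > 5).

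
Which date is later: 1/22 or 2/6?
2/6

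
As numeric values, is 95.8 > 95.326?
True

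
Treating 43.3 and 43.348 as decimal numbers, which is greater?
43.348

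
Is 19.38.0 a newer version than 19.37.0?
Yes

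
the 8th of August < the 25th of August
True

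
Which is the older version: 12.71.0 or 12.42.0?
12.42.0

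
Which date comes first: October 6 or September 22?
September 22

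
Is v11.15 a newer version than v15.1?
No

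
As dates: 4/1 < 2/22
False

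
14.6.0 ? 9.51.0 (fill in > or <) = >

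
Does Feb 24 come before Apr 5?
Yes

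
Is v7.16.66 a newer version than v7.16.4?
Yes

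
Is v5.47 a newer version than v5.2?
Yes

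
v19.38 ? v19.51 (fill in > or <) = <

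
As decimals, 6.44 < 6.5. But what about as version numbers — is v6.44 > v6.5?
True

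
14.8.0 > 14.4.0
True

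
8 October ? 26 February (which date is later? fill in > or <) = >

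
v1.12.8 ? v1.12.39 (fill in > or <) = <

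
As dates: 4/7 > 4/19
False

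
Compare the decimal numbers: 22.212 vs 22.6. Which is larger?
22.6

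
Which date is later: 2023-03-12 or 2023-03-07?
2023-03-12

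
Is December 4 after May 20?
Yes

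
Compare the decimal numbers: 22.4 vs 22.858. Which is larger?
22.858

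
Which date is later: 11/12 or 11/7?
11/12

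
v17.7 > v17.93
False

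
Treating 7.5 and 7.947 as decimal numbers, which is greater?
7.947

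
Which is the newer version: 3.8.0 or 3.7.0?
3.8.0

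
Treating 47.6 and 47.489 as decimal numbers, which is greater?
47.6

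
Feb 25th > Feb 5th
True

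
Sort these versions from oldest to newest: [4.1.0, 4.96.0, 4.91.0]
[4.1.0, 4.91.0, 4.96.0]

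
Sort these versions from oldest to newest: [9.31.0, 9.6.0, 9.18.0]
[9.6.0, 9.18.0, 9.31.0]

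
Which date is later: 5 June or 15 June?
15 June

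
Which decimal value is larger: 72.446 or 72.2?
72.446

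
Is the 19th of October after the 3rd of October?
Yes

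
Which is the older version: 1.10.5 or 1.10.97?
1.10.5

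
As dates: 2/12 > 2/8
True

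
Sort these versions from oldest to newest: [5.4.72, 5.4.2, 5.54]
[5.4.2, 5.4.72, 5.54]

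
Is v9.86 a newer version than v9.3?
Yes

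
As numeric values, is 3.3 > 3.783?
False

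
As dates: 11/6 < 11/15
True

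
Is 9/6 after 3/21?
Yes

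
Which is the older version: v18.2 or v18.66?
v18.2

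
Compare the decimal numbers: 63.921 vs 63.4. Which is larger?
63.921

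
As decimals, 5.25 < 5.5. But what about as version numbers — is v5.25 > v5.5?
True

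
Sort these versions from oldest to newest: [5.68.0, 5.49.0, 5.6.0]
[5.6.0, 5.49.0, 5.68.0]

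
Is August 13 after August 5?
Yes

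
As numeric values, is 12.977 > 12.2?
True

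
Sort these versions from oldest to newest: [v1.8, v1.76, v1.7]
[v1.7, v1.8, v1.76]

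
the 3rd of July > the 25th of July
False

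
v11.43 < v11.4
False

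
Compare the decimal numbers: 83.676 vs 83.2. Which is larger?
83.676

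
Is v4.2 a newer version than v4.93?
No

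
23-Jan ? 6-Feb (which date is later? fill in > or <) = <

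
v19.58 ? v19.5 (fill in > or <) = >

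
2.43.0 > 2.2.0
True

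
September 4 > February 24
True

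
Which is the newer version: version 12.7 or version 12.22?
version 12.22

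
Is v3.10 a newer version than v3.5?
Yes. Version numbers are compared segment by segment as integers, not as decimals: minor version 10 > 5, so v3.10 > v3.5 (even though the decimal 3.10 < 3.5).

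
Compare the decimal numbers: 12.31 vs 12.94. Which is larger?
12.94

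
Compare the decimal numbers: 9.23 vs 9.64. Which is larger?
9.64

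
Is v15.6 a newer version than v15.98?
No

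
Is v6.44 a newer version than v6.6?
Yes. Version numbers are compared segment by segment as integers, not as decimals: minor version 44 > 6, so v6.44 > v6.6 (even though the decimal 6.44 < 6.6).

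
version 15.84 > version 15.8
True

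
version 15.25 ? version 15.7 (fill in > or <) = >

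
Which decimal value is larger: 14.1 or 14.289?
14.289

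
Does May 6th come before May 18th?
Yes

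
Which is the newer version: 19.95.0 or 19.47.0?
19.95.0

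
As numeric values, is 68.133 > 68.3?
False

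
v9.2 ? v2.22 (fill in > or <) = >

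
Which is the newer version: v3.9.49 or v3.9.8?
v3.9.49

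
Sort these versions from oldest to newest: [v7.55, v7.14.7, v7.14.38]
[v7.14.7, v7.14.38, v7.55]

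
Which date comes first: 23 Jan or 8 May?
23 Jan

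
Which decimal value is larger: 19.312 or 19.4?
19.4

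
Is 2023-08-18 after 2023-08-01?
Yes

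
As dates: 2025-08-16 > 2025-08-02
True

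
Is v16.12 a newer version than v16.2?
Yes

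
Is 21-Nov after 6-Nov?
Yes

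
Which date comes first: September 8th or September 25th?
September 8th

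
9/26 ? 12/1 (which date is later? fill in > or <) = <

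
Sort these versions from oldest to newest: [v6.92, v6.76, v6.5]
[v6.5, v6.76, v6.92]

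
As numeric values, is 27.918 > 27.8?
True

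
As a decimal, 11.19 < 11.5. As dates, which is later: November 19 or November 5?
November 19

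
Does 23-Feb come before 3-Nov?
Yes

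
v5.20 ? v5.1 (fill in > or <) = >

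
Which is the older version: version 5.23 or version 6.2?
version 5.23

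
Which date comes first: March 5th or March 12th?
March 5th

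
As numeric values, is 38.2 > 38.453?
False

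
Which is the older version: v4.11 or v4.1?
v4.1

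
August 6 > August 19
False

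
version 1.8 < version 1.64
True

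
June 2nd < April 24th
False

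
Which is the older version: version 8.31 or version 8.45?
version 8.31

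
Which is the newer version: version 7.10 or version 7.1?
version 7.10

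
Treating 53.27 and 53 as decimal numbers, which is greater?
53.27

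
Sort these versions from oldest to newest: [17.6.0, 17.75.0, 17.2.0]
[17.2.0, 17.6.0, 17.75.0]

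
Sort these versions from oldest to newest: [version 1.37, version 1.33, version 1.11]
[version 1.11, version 1.33, version 1.37]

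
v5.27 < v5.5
False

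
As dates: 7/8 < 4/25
False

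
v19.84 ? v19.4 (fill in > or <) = >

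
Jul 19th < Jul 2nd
False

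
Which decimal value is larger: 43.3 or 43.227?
43.3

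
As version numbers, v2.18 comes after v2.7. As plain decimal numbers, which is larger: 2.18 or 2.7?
2.7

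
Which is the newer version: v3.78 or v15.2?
v15.2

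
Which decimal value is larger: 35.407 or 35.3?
35.407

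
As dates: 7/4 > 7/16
False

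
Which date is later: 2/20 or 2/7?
2/20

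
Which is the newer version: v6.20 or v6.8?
v6.20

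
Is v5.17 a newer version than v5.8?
Yes. Version numbers are compared segment by segment as integers, not as decimals: minor version 17 > 8, so v5.17 > v5.8 (even though the decimal 5.17 < 5.8).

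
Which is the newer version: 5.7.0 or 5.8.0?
5.8.0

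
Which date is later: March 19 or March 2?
March 19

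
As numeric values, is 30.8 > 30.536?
True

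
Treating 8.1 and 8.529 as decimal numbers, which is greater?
8.529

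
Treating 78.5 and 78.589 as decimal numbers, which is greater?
78.589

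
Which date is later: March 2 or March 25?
March 25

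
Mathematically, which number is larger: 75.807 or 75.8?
75.807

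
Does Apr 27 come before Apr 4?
No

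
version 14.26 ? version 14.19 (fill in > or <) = >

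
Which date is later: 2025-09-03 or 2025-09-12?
2025-09-12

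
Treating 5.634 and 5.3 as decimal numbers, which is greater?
5.634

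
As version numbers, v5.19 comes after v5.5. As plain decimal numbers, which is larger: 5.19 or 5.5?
5.5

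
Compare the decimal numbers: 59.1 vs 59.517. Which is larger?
59.517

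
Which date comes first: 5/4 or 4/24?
4/24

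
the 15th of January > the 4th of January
True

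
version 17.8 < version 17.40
True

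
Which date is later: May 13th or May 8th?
May 13th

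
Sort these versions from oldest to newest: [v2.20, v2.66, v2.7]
[v2.7, v2.20, v2.66]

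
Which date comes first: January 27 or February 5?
January 27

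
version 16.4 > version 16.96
False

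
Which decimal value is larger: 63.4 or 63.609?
63.609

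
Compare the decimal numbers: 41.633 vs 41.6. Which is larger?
41.633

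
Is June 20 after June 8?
Yes. Day 20 comes after day 8 in June — this is a date comparison, not a decimal one (the decimal 6.20 would be smaller than 6.8).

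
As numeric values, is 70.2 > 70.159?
True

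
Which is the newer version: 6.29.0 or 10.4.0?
10.4.0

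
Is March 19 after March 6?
Yes. Day 19 comes after day 6 in March — this is a date comparison, not a decimal one (the decimal 3.19 would be smaller than 3.6).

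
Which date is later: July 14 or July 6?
July 14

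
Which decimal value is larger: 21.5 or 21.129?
21.5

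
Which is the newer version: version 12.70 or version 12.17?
version 12.70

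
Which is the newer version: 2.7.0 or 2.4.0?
2.7.0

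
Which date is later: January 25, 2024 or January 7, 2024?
January 25, 2024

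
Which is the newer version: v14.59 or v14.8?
v14.59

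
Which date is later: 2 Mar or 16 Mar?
16 Mar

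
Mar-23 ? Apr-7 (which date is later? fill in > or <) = <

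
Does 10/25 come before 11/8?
Yes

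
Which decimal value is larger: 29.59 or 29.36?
29.59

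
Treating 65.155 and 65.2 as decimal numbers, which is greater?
65.2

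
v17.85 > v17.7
True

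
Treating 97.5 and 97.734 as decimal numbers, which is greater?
97.734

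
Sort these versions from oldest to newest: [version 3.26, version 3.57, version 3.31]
[version 3.26, version 3.31, version 3.57]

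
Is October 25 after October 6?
Yes. Day 25 comes after day 6 in October — this is a date comparison, not a decimal one (the decimal 10.25 would be smaller than 10.6).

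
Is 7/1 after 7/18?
No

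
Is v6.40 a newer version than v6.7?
Yes. Version numbers are compared segment by segment as integers, not as decimals: minor version 40 > 7, so v6.40 > v6.7 (even though the decimal 6.40 < 6.7).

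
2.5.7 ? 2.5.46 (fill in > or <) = <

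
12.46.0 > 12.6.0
True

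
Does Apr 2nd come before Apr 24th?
Yes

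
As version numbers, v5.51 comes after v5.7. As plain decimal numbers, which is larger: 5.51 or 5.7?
5.7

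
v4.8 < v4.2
False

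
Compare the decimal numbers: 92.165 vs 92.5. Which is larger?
92.5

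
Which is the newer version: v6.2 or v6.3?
v6.3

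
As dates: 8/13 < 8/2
False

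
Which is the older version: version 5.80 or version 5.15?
version 5.15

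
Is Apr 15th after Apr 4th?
Yes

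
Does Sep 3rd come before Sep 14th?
Yes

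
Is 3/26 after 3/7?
Yes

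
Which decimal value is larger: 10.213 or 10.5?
10.5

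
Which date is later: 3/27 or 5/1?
5/1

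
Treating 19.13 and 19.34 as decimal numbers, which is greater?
19.34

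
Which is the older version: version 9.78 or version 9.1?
version 9.1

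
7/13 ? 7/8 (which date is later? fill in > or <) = >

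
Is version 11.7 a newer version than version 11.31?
No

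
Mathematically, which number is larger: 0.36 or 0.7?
0.7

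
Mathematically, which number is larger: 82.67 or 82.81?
82.81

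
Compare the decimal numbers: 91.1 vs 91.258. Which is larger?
91.258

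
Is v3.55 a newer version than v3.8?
Yes. Version numbers are compared segment by segment as integers, not as decimals: minor version 55 > 8, so v3.55 > v3.8 (even though the decimal 3.55 < 3.8).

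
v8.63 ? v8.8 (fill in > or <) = >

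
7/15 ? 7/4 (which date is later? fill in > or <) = >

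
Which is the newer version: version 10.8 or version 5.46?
version 10.8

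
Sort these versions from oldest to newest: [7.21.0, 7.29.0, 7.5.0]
[7.5.0, 7.21.0, 7.29.0]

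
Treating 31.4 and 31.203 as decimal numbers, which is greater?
31.4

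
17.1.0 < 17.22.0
True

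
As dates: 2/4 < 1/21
False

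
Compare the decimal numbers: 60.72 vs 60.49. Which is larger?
60.72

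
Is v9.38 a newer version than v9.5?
Yes. Version numbers are compared segment by segment as integers, not as decimals: minor version 38 > 5, so v9.38 > v9.5 (even though the decimal 9.38 < 9.5).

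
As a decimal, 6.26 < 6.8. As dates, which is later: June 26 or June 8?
June 26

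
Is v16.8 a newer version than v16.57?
No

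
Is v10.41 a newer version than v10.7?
Yes. Version numbers are compared segment by segment as integers, not as decimals: minor version 41 > 7, so v10.41 > v10.7 (even though the decimal 10.41 < 10.7).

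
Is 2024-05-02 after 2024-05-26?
No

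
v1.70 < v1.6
False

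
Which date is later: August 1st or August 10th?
August 10th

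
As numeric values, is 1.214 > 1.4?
False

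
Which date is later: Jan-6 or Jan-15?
Jan-15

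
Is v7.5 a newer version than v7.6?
No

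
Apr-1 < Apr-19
True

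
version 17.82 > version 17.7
True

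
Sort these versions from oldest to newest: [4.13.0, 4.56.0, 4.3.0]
[4.3.0, 4.13.0, 4.56.0]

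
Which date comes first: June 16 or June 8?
June 8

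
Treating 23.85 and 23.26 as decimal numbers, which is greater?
23.85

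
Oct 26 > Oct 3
True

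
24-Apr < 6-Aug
True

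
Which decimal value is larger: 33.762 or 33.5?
33.762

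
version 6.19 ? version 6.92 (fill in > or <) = <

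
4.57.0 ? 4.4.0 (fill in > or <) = >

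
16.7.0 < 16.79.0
True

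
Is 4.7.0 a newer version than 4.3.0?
Yes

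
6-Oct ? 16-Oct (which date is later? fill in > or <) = <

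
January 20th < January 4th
False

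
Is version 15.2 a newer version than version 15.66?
No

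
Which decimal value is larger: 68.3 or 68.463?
68.463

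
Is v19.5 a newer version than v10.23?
Yes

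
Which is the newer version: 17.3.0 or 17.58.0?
17.58.0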